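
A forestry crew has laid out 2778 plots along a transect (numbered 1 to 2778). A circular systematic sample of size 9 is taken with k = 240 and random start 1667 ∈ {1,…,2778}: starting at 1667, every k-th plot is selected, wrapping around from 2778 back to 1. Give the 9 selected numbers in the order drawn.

Selection 1: 1667
Selection 2: 1667 + 240 = 1907
Selection 3: 1907 + 240 = 2147
Selection 4: 2147 + 240 = 2387
Selection 5: 2387 + 240 = 2627
Selection 6: 2627 + 240 = 2867 → 2867 − 2778 = 89
Selection 7: 89 + 240 = 329
Selection 8: 329 + 240 = 569
Selection 9: 569 + 240 = 809

1667, 1907, 2147, 2387, 2627, 89, 329, 569, 809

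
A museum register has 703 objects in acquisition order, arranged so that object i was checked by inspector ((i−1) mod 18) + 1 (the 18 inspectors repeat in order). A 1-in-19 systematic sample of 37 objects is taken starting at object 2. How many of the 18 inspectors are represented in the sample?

Consecutive selections differ by k = 19, so their inspector numbers differ by 19 mod 18 = 1.
gcd(19, 18) = 1, so the sample visits 18/1 = 18 distinct residues mod 18.
Start 2 is inspector 2; the inspectors hit are 1, 2, 3, 4, 5, 6, 7, 8, 9, 10, 11, 12, 13, 14, 15, 16, 17, 18.

18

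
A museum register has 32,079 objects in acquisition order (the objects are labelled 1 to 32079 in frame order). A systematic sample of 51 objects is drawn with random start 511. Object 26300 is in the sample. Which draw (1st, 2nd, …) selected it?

k = 32079/51 = 629
position = (26300 − 511)/629 + 1 = 25789/629 + 1 = 41 + 1 = 42

42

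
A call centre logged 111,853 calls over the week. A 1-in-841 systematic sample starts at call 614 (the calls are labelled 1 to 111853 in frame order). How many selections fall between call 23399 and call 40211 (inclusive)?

k = 841
First selection ≥ 23399: 614 + ⌈(23399−614)/841⌉·841 = 614 + 28×841 = 24162
Last selection ≤ 40211: 614 + ⌊(40211−614)/841⌋·841 = 614 + 47×841 = 40141
Count = 47 − 28 + 1 = 20

20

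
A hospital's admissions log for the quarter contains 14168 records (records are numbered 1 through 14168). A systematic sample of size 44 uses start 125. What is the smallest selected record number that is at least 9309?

k = 14168/44 = 322
Steps past start: ⌈(9309 − 125)/322⌉ = ⌈9184/322⌉ = 29
Selected record: 125 + 29×322 = 9463

9463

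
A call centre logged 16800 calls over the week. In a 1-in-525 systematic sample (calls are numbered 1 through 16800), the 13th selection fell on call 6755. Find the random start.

k = 525
r = 6755 − (13−1)×525 = 6755 − 6300 = 455

455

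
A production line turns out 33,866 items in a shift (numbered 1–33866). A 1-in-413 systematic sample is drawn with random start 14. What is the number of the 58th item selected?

23555

k = 413
58th selection = r + (58−1)·k = 14 + 57×413 = 14 + 23541 = 23555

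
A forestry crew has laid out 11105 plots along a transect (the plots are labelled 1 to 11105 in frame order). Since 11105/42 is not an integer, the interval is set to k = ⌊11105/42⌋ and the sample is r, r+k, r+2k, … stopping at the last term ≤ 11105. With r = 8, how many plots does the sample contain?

43

k = ⌊11105/42⌋ = 264
Achieved size = ⌊(11105 − 8)/264⌋ + 1 = ⌊11097/264⌋ + 1 = 42 + 1 = 43
(last selection: 8 + 42×264 = 11096 ≤ 11105; next would be 11360 > 11105)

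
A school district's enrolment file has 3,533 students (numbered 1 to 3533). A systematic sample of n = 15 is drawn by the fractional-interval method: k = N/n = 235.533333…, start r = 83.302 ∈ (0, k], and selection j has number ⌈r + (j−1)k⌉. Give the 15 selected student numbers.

84, 319, 555, 790, 1026, 1261, 1497, 1733, 1968, 2204, 2439, 2675, 2910, 3146, 3381

j=1: r + 0k = 83.302 → ⌈·⌉ = 84
j=2: r + 1k = 318.835333… → ⌈·⌉ = 319
j=3: r + 2k = 554.368666… → ⌈·⌉ = 555
j=4: r + 3k = 789.902 → ⌈·⌉ = 790
j=5: r + 4k = 1025.435333… → ⌈·⌉ = 1026
j=6: r + 5k = 1260.968666… → ⌈·⌉ = 1261
j=7: r + 6k = 1496.502 → ⌈·⌉ = 1497
j=8: r + 7k = 1732.035333… → ⌈·⌉ = 1733
j=9: r + 8k = 1967.568666… → ⌈·⌉ = 1968
j=10: r + 9k = 2203.102 → ⌈·⌉ = 2204
j=11: r + 10k = 2438.635333… → ⌈·⌉ = 2439
j=12: r + 11k = 2674.168666… → ⌈·⌉ = 2675
j=13: r + 12k = 2909.702 → ⌈·⌉ = 2910
j=14: r + 13k = 3145.235333… → ⌈·⌉ = 3146
j=15: r + 14k = 3380.768666… → ⌈·⌉ = 3381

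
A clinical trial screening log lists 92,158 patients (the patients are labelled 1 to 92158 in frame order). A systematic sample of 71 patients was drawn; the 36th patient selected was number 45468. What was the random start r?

k = 92158/71 = 1298
r = 45468 − (36−1)×1298 = 45468 − 45430 = 38

38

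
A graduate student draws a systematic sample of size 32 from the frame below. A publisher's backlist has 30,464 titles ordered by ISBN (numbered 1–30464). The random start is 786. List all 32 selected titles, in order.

786, 1738, 2690, 3642, 4594, 5546, 6498, 7450, 8402, 9354, 10306, 11258, 12210, 13162, 14114, 15066, 16018, 16970, 17922, 18874, 19826, 20778, 21730, 22682, 23634, 24586, 25538, 26490, 27442, 28394, 29346, 30298

k = N/n = 30464/32 = 952
title 1: 786
title 2: 786 + 952 = 1738
title 3: 1738 + 952 = 2690
title 4: 2690 + 952 = 3642
title 5: 3642 + 952 = 4594
title 6: 4594 + 952 = 5546
title 7: 5546 + 952 = 6498
title 8: 6498 + 952 = 7450
title 9: 7450 + 952 = 8402
title 10: 8402 + 952 = 9354
title 11: 9354 + 952 = 10306
title 12: 10306 + 952 = 11258
title 13: 11258 + 952 = 12210
title 14: 12210 + 952 = 13162
title 15: 13162 + 952 = 14114
title 16: 14114 + 952 = 15066
title 17: 15066 + 952 = 16018
title 18: 16018 + 952 = 16970
title 19: 16970 + 952 = 17922
title 20: 17922 + 952 = 18874
title 21: 18874 + 952 = 19826
title 22: 19826 + 952 = 20778
title 23: 20778 + 952 = 21730
title 24: 21730 + 952 = 22682
title 25: 22682 + 952 = 23634
title 26: 23634 + 952 = 24586
title 27: 24586 + 952 = 25538
title 28: 25538 + 952 = 26490
title 29: 26490 + 952 = 27442
title 30: 27442 + 952 = 28394
title 31: 28394 + 952 = 29346
title 32: 29346 + 952 = 30298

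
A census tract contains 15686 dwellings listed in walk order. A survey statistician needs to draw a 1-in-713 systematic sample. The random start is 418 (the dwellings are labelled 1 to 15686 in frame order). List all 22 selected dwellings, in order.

dwelling 1: 418
dwelling 2: 418 + 713 = 1131
dwelling 3: 1131 + 713 = 1844
dwelling 4: 1844 + 713 = 2557
dwelling 5: 2557 + 713 = 3270
dwelling 6: 3270 + 713 = 3983
dwelling 7: 3983 + 713 = 4696
dwelling 8: 4696 + 713 = 5409
dwelling 9: 5409 + 713 = 6122
dwelling 10: 6122 + 713 = 6835
dwelling 11: 6835 + 713 = 7548
dwelling 12: 7548 + 713 = 8261
dwelling 13: 8261 + 713 = 8974
dwelling 14: 8974 + 713 = 9687
dwelling 15: 9687 + 713 = 10400
dwelling 16: 10400 + 713 = 11113
dwelling 17: 11113 + 713 = 11826
dwelling 18: 11826 + 713 = 12539
dwelling 19: 12539 + 713 = 13252
dwelling 20: 13252 + 713 = 13965
dwelling 21: 13965 + 713 = 14678
dwelling 22: 14678 + 713 = 15391

418, 1131, 1844, 2557, 3270, 3983, 4696, 5409, 6122, 6835, 7548, 8261, 8974, 9687, 10400, 11113, 11826, 12539, 13252, 13965, 14678, 15391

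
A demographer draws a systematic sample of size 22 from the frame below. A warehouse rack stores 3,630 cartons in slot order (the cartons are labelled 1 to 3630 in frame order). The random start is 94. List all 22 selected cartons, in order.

94, 259, 424, 589, 754, 919, 1084, 1249, 1414, 1579, 1744, 1909, 2074, 2239, 2404, 2569, 2734, 2899, 3064, 3229, 3394, 3559

k = N/n = 3630/22 = 165
carton 1: 94
carton 2: 94 + 165 = 259
carton 3: 259 + 165 = 424
carton 4: 424 + 165 = 589
carton 5: 589 + 165 = 754
carton 6: 754 + 165 = 919
carton 7: 919 + 165 = 1084
carton 8: 1084 + 165 = 1249
carton 9: 1249 + 165 = 1414
carton 10: 1414 + 165 = 1579
carton 11: 1579 + 165 = 1744
carton 12: 1744 + 165 = 1909
carton 13: 1909 + 165 = 2074
carton 14: 2074 + 165 = 2239
carton 15: 2239 + 165 = 2404
carton 16: 2404 + 165 = 2569
carton 17: 2569 + 165 = 2734
carton 18: 2734 + 165 = 2899
carton 19: 2899 + 165 = 3064
carton 20: 3064 + 165 = 3229
carton 21: 3229 + 165 = 3394
carton 22: 3394 + 165 = 3559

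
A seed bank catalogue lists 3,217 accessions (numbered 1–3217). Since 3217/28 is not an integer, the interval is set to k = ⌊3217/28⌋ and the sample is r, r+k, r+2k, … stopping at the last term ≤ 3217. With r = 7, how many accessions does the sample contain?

k = ⌊3217/28⌋ = 114
Achieved size = ⌊(3217 − 7)/114⌋ + 1 = ⌊3210/114⌋ + 1 = 28 + 1 = 29
(last selection: 7 + 28×114 = 3199 ≤ 3217; next would be 3313 > 3217)

29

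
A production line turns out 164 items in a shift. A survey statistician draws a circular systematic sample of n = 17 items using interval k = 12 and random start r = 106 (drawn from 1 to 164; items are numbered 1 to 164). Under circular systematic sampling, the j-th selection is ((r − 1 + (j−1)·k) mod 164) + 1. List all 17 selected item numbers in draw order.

Selection 1: 106
Selection 2: 106 + 12 = 118
Selection 3: 118 + 12 = 130
Selection 4: 130 + 12 = 142
Selection 5: 142 + 12 = 154
Selection 6: 154 + 12 = 166 → 166 − 164 = 2
Selection 7: 2 + 12 = 14
Selection 8: 14 + 12 = 26
Selection 9: 26 + 12 = 38
Selection 10: 38 + 12 = 50
Selection 11: 50 + 12 = 62
Selection 12: 62 + 12 = 74
Selection 13: 74 + 12 = 86
Selection 14: 86 + 12 = 98
Selection 15: 98 + 12 = 110
Selection 16: 110 + 12 = 122
Selection 17: 122 + 12 = 134

106, 118, 130, 142, 154, 2, 14, 26, 38, 50, 62, 74, 86, 98, 110, 122, 134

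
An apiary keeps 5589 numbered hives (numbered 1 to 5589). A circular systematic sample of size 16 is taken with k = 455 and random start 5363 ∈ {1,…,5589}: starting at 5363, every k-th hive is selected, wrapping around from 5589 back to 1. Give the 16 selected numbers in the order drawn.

5363, 229, 684, 1139, 1594, 2049, 2504, 2959, 3414, 3869, 4324, 4779, 5234, 100, 555, 1010

Selection 1: 5363
Selection 2: 5363 + 455 = 5818 → 5818 − 5589 = 229
Selection 3: 229 + 455 = 684
Selection 4: 684 + 455 = 1139
Selection 5: 1139 + 455 = 1594
Selection 6: 1594 + 455 = 2049
Selection 7: 2049 + 455 = 2504
Selection 8: 2504 + 455 = 2959
Selection 9: 2959 + 455 = 3414
Selection 10: 3414 + 455 = 3869
Selection 11: 3869 + 455 = 4324
Selection 12: 4324 + 455 = 4779
Selection 13: 4779 + 455 = 5234
Selection 14: 5234 + 455 = 5689 → 5689 − 5589 = 100
Selection 15: 100 + 455 = 555
Selection 16: 555 + 455 = 1010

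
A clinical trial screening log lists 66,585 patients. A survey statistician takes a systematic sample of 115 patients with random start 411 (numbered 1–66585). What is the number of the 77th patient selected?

44415

k = 66585/115 = 579
77th selection = r + (77−1)·k = 411 + 76×579 = 411 + 44004 = 44415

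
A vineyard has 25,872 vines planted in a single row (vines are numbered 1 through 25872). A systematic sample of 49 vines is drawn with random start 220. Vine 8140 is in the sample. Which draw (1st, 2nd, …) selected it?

k = 25872/49 = 528
position = (8140 − 220)/528 + 1 = 7920/528 + 1 = 15 + 1 = 16

16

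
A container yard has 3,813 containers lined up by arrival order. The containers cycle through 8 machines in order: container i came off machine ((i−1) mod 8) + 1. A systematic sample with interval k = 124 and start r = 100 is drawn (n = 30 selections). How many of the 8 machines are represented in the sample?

2

Consecutive selections differ by k = 124, so their machine numbers differ by 124 mod 8 = 4.
gcd(124, 8) = 4, so the sample visits 8/4 = 2 distinct residues mod 8.
Start 100 is machine 4; the machines hit are 4, 8.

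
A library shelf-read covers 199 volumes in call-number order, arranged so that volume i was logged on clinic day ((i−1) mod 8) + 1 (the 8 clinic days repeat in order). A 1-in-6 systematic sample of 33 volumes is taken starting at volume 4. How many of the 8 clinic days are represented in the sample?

4

Consecutive selections differ by k = 6, so their clinic day numbers differ by 6 mod 8 = 6.
gcd(6, 8) = 2, so the sample visits 8/2 = 4 distinct residues mod 8.
Start 4 is clinic day 4; the clinic days hit are 2, 4, 6, 8.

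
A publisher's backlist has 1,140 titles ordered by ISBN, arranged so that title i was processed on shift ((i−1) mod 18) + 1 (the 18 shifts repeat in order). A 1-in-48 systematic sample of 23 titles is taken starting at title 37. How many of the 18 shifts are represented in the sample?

3

Consecutive selections differ by k = 48, so their shift numbers differ by 48 mod 18 = 12.
gcd(48, 18) = 6, so the sample visits 18/6 = 3 distinct residues mod 18.
Start 37 is shift 1; the shifts hit are 1, 7, 13.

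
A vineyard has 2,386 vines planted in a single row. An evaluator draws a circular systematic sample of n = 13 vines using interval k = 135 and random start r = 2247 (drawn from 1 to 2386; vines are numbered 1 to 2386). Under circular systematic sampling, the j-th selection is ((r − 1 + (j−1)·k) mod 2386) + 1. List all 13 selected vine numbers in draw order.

Selection 1: 2247
Selection 2: 2247 + 135 = 2382
Selection 3: 2382 + 135 = 2517 → 2517 − 2386 = 131
Selection 4: 131 + 135 = 266
Selection 5: 266 + 135 = 401
Selection 6: 401 + 135 = 536
Selection 7: 536 + 135 = 671
Selection 8: 671 + 135 = 806
Selection 9: 806 + 135 = 941
Selection 10: 941 + 135 = 1076
Selection 11: 1076 + 135 = 1211
Selection 12: 1211 + 135 = 1346
Selection 13: 1346 + 135 = 1481

2247, 2382, 131, 266, 401, 536, 671, 806, 941, 1076, 1211, 1346, 1481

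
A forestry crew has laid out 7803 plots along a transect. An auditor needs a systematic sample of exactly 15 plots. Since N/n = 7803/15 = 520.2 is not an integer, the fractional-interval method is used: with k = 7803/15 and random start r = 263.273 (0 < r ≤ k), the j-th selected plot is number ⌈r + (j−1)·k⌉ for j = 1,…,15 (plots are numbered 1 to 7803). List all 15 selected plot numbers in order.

j=1: r + 0k = 263.273 → ⌈·⌉ = 264
j=2: r + 1k = 783.473 → ⌈·⌉ = 784
j=3: r + 2k = 1303.673 → ⌈·⌉ = 1304
j=4: r + 3k = 1823.873 → ⌈·⌉ = 1824
j=5: r + 4k = 2344.073 → ⌈·⌉ = 2345
j=6: r + 5k = 2864.273 → ⌈·⌉ = 2865
j=7: r + 6k = 3384.473 → ⌈·⌉ = 3385
j=8: r + 7k = 3904.673 → ⌈·⌉ = 3905
j=9: r + 8k = 4424.873 → ⌈·⌉ = 4425
j=10: r + 9k = 4945.073 → ⌈·⌉ = 4946
j=11: r + 10k = 5465.273 → ⌈·⌉ = 5466
j=12: r + 11k = 5985.473 → ⌈·⌉ = 5986
j=13: r + 12k = 6505.673 → ⌈·⌉ = 6506
j=14: r + 13k = 7025.873 → ⌈·⌉ = 7026
j=15: r + 14k = 7546.073 → ⌈·⌉ = 7547

264, 784, 1304, 1824, 2345, 2865, 3385, 3905, 4425, 4946, 5466, 5986, 6506, 7026, 7547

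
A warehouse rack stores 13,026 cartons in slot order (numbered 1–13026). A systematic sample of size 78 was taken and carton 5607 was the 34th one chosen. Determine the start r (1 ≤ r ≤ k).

96

k = 13026/78 = 167
r = 5607 − (34−1)×167 = 5607 − 5511 = 96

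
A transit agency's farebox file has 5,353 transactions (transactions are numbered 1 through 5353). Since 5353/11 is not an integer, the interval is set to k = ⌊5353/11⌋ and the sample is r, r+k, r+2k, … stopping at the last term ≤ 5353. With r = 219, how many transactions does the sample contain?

11

k = ⌊5353/11⌋ = 486
Achieved size = ⌊(5353 − 219)/486⌋ + 1 = ⌊5134/486⌋ + 1 = 10 + 1 = 11
(last selection: 219 + 10×486 = 5079 ≤ 5353; next would be 5565 > 5353)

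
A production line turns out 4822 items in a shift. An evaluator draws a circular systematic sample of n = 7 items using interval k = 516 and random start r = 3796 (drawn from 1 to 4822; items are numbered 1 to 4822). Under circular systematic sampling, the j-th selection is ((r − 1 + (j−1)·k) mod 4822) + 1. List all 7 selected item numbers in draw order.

3796, 4312, 6, 522, 1038, 1554, 2070

Selection 1: 3796
Selection 2: 3796 + 516 = 4312
Selection 3: 4312 + 516 = 4828 → 4828 − 4822 = 6
Selection 4: 6 + 516 = 522
Selection 5: 522 + 516 = 1038
Selection 6: 1038 + 516 = 1554
Selection 7: 1554 + 516 = 2070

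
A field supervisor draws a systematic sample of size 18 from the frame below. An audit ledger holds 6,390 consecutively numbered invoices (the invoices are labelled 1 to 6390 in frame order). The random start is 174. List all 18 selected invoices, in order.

k = N/n = 6390/18 = 355
invoice 1: 174
invoice 2: 174 + 355 = 529
invoice 3: 529 + 355 = 884
invoice 4: 884 + 355 = 1239
invoice 5: 1239 + 355 = 1594
invoice 6: 1594 + 355 = 1949
invoice 7: 1949 + 355 = 2304
invoice 8: 2304 + 355 = 2659
invoice 9: 2659 + 355 = 3014
invoice 10: 3014 + 355 = 3369
invoice 11: 3369 + 355 = 3724
invoice 12: 3724 + 355 = 4079
invoice 13: 4079 + 355 = 4434
invoice 14: 4434 + 355 = 4789
invoice 15: 4789 + 355 = 5144
invoice 16: 5144 + 355 = 5499
invoice 17: 5499 + 355 = 5854
invoice 18: 5854 + 355 = 6209

174, 529, 884, 1239, 1594, 1949, 2304, 2659, 3014, 3369, 3724, 4079, 4434, 4789, 5144, 5499, 5854, 6209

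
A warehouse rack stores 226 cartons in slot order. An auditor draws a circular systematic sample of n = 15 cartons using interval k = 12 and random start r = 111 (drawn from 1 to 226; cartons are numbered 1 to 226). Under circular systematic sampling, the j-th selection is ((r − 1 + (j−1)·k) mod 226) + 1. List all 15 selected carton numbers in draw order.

111, 123, 135, 147, 159, 171, 183, 195, 207, 219, 5, 17, 29, 41, 53

Selection 1: 111
Selection 2: 111 + 12 = 123
Selection 3: 123 + 12 = 135
Selection 4: 135 + 12 = 147
Selection 5: 147 + 12 = 159
Selection 6: 159 + 12 = 171
Selection 7: 171 + 12 = 183
Selection 8: 183 + 12 = 195
Selection 9: 195 + 12 = 207
Selection 10: 207 + 12 = 219
Selection 11: 219 + 12 = 231 → 231 − 226 = 5
Selection 12: 5 + 12 = 17
Selection 13: 17 + 12 = 29
Selection 14: 29 + 12 = 41
Selection 15: 41 + 12 = 53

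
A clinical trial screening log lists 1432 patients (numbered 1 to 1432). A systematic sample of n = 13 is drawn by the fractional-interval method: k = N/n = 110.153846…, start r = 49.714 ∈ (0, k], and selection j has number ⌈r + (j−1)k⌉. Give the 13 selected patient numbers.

50, 160, 271, 381, 491, 601, 711, 821, 931, 1042, 1152, 1262, 1372

j=1: r + 0k = 49.714 → ⌈·⌉ = 50
j=2: r + 1k = 159.867846… → ⌈·⌉ = 160
j=3: r + 2k = 270.021692… → ⌈·⌉ = 271
j=4: r + 3k = 380.175538… → ⌈·⌉ = 381
j=5: r + 4k = 490.329384… → ⌈·⌉ = 491
j=6: r + 5k = 600.483230… → ⌈·⌉ = 601
j=7: r + 6k = 710.637076… → ⌈·⌉ = 711
j=8: r + 7k = 820.790923… → ⌈·⌉ = 821
j=9: r + 8k = 930.944769… → ⌈·⌉ = 931
j=10: r + 9k = 1041.098615… → ⌈·⌉ = 1042
j=11: r + 10k = 1151.252461… → ⌈·⌉ = 1152
j=12: r + 11k = 1261.406307… → ⌈·⌉ = 1262
j=13: r + 12k = 1371.560153… → ⌈·⌉ = 1372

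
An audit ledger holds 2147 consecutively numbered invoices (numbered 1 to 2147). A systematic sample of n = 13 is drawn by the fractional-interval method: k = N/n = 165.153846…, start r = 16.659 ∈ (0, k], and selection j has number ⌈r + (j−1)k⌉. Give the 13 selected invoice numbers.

17, 182, 347, 513, 678, 843, 1008, 1173, 1338, 1504, 1669, 1834, 1999

j=1: r + 0k = 16.659 → ⌈·⌉ = 17
j=2: r + 1k = 181.812846… → ⌈·⌉ = 182
j=3: r + 2k = 346.966692… → ⌈·⌉ = 347
j=4: r + 3k = 512.120538… → ⌈·⌉ = 513
j=5: r + 4k = 677.274384… → ⌈·⌉ = 678
j=6: r + 5k = 842.428230… → ⌈·⌉ = 843
j=7: r + 6k = 1007.582076… → ⌈·⌉ = 1008
j=8: r + 7k = 1172.735923… → ⌈·⌉ = 1173
j=9: r + 8k = 1337.889769… → ⌈·⌉ = 1338
j=10: r + 9k = 1503.043615… → ⌈·⌉ = 1504
j=11: r + 10k = 1668.197461… → ⌈·⌉ = 1669
j=12: r + 11k = 1833.351307… → ⌈·⌉ = 1834
j=13: r + 12k = 1998.505153… → ⌈·⌉ = 1999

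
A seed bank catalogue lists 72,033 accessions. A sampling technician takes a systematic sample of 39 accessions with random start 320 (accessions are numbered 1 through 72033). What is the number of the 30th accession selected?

53883

k = 72033/39 = 1847
30th selection = r + (30−1)·k = 320 + 29×1847 = 320 + 53563 = 53883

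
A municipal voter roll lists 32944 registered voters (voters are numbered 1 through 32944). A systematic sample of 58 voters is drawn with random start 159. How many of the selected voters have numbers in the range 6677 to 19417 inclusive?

22

k = 32944/58 = 568
First selection ≥ 6677: 159 + ⌈(6677−159)/568⌉·568 = 159 + 12×568 = 6975
Last selection ≤ 19417: 159 + ⌊(19417−159)/568⌋·568 = 159 + 33×568 = 18903
Count = 33 − 12 + 1 = 22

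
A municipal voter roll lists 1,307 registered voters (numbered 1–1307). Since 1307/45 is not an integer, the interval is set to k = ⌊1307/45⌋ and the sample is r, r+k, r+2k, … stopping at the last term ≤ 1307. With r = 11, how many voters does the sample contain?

k = ⌊1307/45⌋ = 29
Achieved size = ⌊(1307 − 11)/29⌋ + 1 = ⌊1296/29⌋ + 1 = 44 + 1 = 45
(last selection: 11 + 44×29 = 1287 ≤ 1307; next would be 1316 > 1307)

45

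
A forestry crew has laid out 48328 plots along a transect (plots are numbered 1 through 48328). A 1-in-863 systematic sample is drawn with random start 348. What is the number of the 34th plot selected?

k = 863
34th selection = r + (34−1)·k = 348 + 33×863 = 348 + 28479 = 28827

28827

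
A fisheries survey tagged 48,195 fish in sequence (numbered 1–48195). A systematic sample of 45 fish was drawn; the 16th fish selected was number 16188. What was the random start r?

123

k = 48195/45 = 1071
r = 16188 − (16−1)×1071 = 16188 − 16065 = 123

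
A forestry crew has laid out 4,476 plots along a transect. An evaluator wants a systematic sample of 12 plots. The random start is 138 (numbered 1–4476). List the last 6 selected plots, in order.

2376, 2749, 3122, 3495, 3868, 4241

k = N/n = 4476/12 = 373
7th selection = 138 + 6×373 = 2376
8th: 2376 + 373 = 2749
9th: 2749 + 373 = 3122
10th: 3122 + 373 = 3495
11th: 3495 + 373 = 3868
12th: 3868 + 373 = 4241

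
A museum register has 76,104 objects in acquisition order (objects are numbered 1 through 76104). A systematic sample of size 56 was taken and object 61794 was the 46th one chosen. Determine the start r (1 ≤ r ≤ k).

k = 76104/56 = 1359
r = 61794 − (46−1)×1359 = 61794 − 61155 = 639

639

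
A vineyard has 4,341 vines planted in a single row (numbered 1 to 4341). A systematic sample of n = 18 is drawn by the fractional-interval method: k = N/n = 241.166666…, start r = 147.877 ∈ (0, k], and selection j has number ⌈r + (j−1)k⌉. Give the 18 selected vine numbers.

148, 390, 631, 872, 1113, 1354, 1595, 1837, 2078, 2319, 2560, 2801, 3042, 3284, 3525, 3766, 4007, 4248

j=1: r + 0k = 147.877 → ⌈·⌉ = 148
j=2: r + 1k = 389.043666… → ⌈·⌉ = 390
j=3: r + 2k = 630.210333… → ⌈·⌉ = 631
j=4: r + 3k = 871.377 → ⌈·⌉ = 872
j=5: r + 4k = 1112.543666… → ⌈·⌉ = 1113
j=6: r + 5k = 1353.710333… → ⌈·⌉ = 1354
j=7: r + 6k = 1594.877 → ⌈·⌉ = 1595
j=8: r + 7k = 1836.043666… → ⌈·⌉ = 1837
j=9: r + 8k = 2077.210333… → ⌈·⌉ = 2078
j=10: r + 9k = 2318.377 → ⌈·⌉ = 2319
j=11: r + 10k = 2559.543666… → ⌈·⌉ = 2560
j=12: r + 11k = 2800.710333… → ⌈·⌉ = 2801
j=13: r + 12k = 3041.877 → ⌈·⌉ = 3042
j=14: r + 13k = 3283.043666… → ⌈·⌉ = 3284
j=15: r + 14k = 3524.210333… → ⌈·⌉ = 3525
j=16: r + 15k = 3765.377 → ⌈·⌉ = 3766
j=17: r + 16k = 4006.543666… → ⌈·⌉ = 4007
j=18: r + 17k = 4247.710333… → ⌈·⌉ = 4248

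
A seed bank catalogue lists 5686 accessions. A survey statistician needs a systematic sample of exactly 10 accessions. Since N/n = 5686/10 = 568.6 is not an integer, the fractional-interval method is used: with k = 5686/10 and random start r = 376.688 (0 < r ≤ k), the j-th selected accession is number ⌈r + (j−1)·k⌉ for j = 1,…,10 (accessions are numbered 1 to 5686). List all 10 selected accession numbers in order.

j=1: r + 0k = 376.688 → ⌈·⌉ = 377
j=2: r + 1k = 945.288 → ⌈·⌉ = 946
j=3: r + 2k = 1513.888 → ⌈·⌉ = 1514
j=4: r + 3k = 2082.488 → ⌈·⌉ = 2083
j=5: r + 4k = 2651.088 → ⌈·⌉ = 2652
j=6: r + 5k = 3219.688 → ⌈·⌉ = 3220
j=7: r + 6k = 3788.288 → ⌈·⌉ = 3789
j=8: r + 7k = 4356.888 → ⌈·⌉ = 4357
j=9: r + 8k = 4925.488 → ⌈·⌉ = 4926
j=10: r + 9k = 5494.088 → ⌈·⌉ = 5495

377, 946, 1514, 2083, 2652, 3220, 3789, 4357, 4926, 5495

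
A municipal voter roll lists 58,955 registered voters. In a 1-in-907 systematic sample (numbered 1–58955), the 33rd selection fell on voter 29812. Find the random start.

788

k = 907
r = 29812 − (33−1)×907 = 29812 − 29024 = 788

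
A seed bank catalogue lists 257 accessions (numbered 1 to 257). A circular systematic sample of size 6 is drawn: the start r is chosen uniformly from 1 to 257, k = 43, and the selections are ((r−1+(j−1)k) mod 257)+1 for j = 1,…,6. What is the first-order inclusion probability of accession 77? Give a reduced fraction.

6/257

For each position j, as r ranges over 1…257 the j-th selection hits every accession exactly once, so accession 77 is selected for exactly 6 of the 257 starts.
Inclusion probability = 6/257.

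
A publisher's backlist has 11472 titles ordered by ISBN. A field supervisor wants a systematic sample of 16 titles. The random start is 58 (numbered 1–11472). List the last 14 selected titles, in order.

k = N/n = 11472/16 = 717
3rd selection = 58 + 2×717 = 1492
4th: 1492 + 717 = 2209
5th: 2209 + 717 = 2926
6th: 2926 + 717 = 3643
7th: 3643 + 717 = 4360
8th: 4360 + 717 = 5077
9th: 5077 + 717 = 5794
10th: 5794 + 717 = 6511
11th: 6511 + 717 = 7228
12th: 7228 + 717 = 7945
13th: 7945 + 717 = 8662
14th: 8662 + 717 = 9379
15th: 9379 + 717 = 10096
16th: 10096 + 717 = 10813

1492, 2209, 2926, 3643, 4360, 5077, 5794, 6511, 7228, 7945, 8662, 9379, 10096, 10813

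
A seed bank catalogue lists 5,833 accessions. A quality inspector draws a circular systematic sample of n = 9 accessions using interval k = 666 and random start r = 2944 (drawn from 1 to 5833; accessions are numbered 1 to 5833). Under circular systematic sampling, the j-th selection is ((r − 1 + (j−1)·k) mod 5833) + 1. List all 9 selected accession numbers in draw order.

Selection 1: 2944
Selection 2: 2944 + 666 = 3610
Selection 3: 3610 + 666 = 4276
Selection 4: 4276 + 666 = 4942
Selection 5: 4942 + 666 = 5608
Selection 6: 5608 + 666 = 6274 → 6274 − 5833 = 441
Selection 7: 441 + 666 = 1107
Selection 8: 1107 + 666 = 1773
Selection 9: 1773 + 666 = 2439

2944, 3610, 4276, 4942, 5608, 441, 1107, 1773, 2439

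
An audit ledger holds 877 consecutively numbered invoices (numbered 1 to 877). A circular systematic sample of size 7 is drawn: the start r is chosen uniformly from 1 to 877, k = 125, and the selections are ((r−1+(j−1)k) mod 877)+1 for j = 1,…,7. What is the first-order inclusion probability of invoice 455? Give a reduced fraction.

For each position j, as r ranges over 1…877 the j-th selection hits every invoice exactly once, so invoice 455 is selected for exactly 7 of the 877 starts.
Inclusion probability = 7/877.

7/877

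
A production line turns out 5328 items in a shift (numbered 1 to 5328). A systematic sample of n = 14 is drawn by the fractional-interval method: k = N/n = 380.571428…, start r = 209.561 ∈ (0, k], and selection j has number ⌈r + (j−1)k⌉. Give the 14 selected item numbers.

j=1: r + 0k = 209.561 → ⌈·⌉ = 210
j=2: r + 1k = 590.132428… → ⌈·⌉ = 591
j=3: r + 2k = 970.703857… → ⌈·⌉ = 971
j=4: r + 3k = 1351.275285… → ⌈·⌉ = 1352
j=5: r + 4k = 1731.846714… → ⌈·⌉ = 1732
j=6: r + 5k = 2112.418142… → ⌈·⌉ = 2113
j=7: r + 6k = 2492.989571… → ⌈·⌉ = 2493
j=8: r + 7k = 2873.561 → ⌈·⌉ = 2874
j=9: r + 8k = 3254.132428… → ⌈·⌉ = 3255
j=10: r + 9k = 3634.703857… → ⌈·⌉ = 3635
j=11: r + 10k = 4015.275285… → ⌈·⌉ = 4016
j=12: r + 11k = 4395.846714… → ⌈·⌉ = 4396
j=13: r + 12k = 4776.418142… → ⌈·⌉ = 4777
j=14: r + 13k = 5156.989571… → ⌈·⌉ = 5157

210, 591, 971, 1352, 1732, 2113, 2493, 2874, 3255, 3635, 4016, 4396, 4777, 5157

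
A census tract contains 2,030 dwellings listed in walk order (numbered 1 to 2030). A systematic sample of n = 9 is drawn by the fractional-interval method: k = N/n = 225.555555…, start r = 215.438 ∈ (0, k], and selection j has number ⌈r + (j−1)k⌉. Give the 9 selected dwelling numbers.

j=1: r + 0k = 215.438 → ⌈·⌉ = 216
j=2: r + 1k = 440.993555… → ⌈·⌉ = 441
j=3: r + 2k = 666.549111… → ⌈·⌉ = 667
j=4: r + 3k = 892.104666… → ⌈·⌉ = 893
j=5: r + 4k = 1117.660222… → ⌈·⌉ = 1118
j=6: r + 5k = 1343.215777… → ⌈·⌉ = 1344
j=7: r + 6k = 1568.771333… → ⌈·⌉ = 1569
j=8: r + 7k = 1794.326888… → ⌈·⌉ = 1795
j=9: r + 8k = 2019.882444… → ⌈·⌉ = 2020

216, 441, 667, 893, 1118, 1344, 1569, 1795, 2020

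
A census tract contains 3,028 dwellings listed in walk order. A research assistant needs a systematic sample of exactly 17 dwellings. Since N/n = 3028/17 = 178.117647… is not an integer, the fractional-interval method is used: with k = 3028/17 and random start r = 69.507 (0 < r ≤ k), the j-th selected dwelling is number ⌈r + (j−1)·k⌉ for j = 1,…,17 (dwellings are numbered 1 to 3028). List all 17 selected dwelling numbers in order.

70, 248, 426, 604, 782, 961, 1139, 1317, 1495, 1673, 1851, 2029, 2207, 2386, 2564, 2742, 2920

j=1: r + 0k = 69.507 → ⌈·⌉ = 70
j=2: r + 1k = 247.624647… → ⌈·⌉ = 248
j=3: r + 2k = 425.742294… → ⌈·⌉ = 426
j=4: r + 3k = 603.859941… → ⌈·⌉ = 604
j=5: r + 4k = 781.977588… → ⌈·⌉ = 782
j=6: r + 5k = 960.095235… → ⌈·⌉ = 961
j=7: r + 6k = 1138.212882… → ⌈·⌉ = 1139
j=8: r + 7k = 1316.330529… → ⌈·⌉ = 1317
j=9: r + 8k = 1494.448176… → ⌈·⌉ = 1495
j=10: r + 9k = 1672.565823… → ⌈·⌉ = 1673
j=11: r + 10k = 1850.683470… → ⌈·⌉ = 1851
j=12: r + 11k = 2028.801117… → ⌈·⌉ = 2029
j=13: r + 12k = 2206.918764… → ⌈·⌉ = 2207
j=14: r + 13k = 2385.036411… → ⌈·⌉ = 2386
j=15: r + 14k = 2563.154058… → ⌈·⌉ = 2564
j=16: r + 15k = 2741.271705… → ⌈·⌉ = 2742
j=17: r + 16k = 2919.389352… → ⌈·⌉ = 2920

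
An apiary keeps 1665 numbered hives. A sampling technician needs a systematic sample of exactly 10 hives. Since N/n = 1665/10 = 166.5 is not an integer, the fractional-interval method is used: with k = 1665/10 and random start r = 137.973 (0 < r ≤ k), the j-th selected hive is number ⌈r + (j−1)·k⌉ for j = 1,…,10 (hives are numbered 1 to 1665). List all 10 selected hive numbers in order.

138, 305, 471, 638, 804, 971, 1137, 1304, 1470, 1637

j=1: r + 0k = 137.973 → ⌈·⌉ = 138
j=2: r + 1k = 304.473 → ⌈·⌉ = 305
j=3: r + 2k = 470.973 → ⌈·⌉ = 471
j=4: r + 3k = 637.473 → ⌈·⌉ = 638
j=5: r + 4k = 803.973 → ⌈·⌉ = 804
j=6: r + 5k = 970.473 → ⌈·⌉ = 971
j=7: r + 6k = 1136.973 → ⌈·⌉ = 1137
j=8: r + 7k = 1303.473 → ⌈·⌉ = 1304
j=9: r + 8k = 1469.973 → ⌈·⌉ = 1470
j=10: r + 9k = 1636.473 → ⌈·⌉ = 1637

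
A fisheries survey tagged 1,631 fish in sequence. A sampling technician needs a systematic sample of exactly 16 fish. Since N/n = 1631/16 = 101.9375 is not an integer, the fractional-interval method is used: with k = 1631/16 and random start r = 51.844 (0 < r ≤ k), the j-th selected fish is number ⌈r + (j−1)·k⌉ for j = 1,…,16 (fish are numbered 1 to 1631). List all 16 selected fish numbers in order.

52, 154, 256, 358, 460, 562, 664, 766, 868, 970, 1072, 1174, 1276, 1378, 1479, 1581

j=1: r + 0k = 51.844 → ⌈·⌉ = 52
j=2: r + 1k = 153.7815 → ⌈·⌉ = 154
j=3: r + 2k = 255.719 → ⌈·⌉ = 256
j=4: r + 3k = 357.6565 → ⌈·⌉ = 358
j=5: r + 4k = 459.594 → ⌈·⌉ = 460
j=6: r + 5k = 561.5315 → ⌈·⌉ = 562
j=7: r + 6k = 663.469 → ⌈·⌉ = 664
j=8: r + 7k = 765.4065 → ⌈·⌉ = 766
j=9: r + 8k = 867.344 → ⌈·⌉ = 868
j=10: r + 9k = 969.2815 → ⌈·⌉ = 970
j=11: r + 10k = 1071.219 → ⌈·⌉ = 1072
j=12: r + 11k = 1173.1565 → ⌈·⌉ = 1174
j=13: r + 12k = 1275.094 → ⌈·⌉ = 1276
j=14: r + 13k = 1377.0315 → ⌈·⌉ = 1378
j=15: r + 14k = 1478.969 → ⌈·⌉ = 1479
j=16: r + 15k = 1580.9065 → ⌈·⌉ = 1581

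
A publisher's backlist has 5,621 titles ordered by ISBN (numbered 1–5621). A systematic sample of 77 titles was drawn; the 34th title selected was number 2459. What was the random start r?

k = 5621/77 = 73
r = 2459 − (34−1)×73 = 2459 − 2409 = 50

50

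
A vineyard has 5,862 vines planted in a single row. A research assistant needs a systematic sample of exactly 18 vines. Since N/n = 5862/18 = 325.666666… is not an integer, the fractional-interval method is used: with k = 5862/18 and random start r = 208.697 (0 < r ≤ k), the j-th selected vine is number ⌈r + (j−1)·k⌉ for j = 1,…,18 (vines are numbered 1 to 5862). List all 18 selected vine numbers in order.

209, 535, 861, 1186, 1512, 1838, 2163, 2489, 2815, 3140, 3466, 3792, 4117, 4443, 4769, 5094, 5420, 5746

j=1: r + 0k = 208.697 → ⌈·⌉ = 209
j=2: r + 1k = 534.363666… → ⌈·⌉ = 535
j=3: r + 2k = 860.030333… → ⌈·⌉ = 861
j=4: r + 3k = 1185.697 → ⌈·⌉ = 1186
j=5: r + 4k = 1511.363666… → ⌈·⌉ = 1512
j=6: r + 5k = 1837.030333… → ⌈·⌉ = 1838
j=7: r + 6k = 2162.697 → ⌈·⌉ = 2163
j=8: r + 7k = 2488.363666… → ⌈·⌉ = 2489
j=9: r + 8k = 2814.030333… → ⌈·⌉ = 2815
j=10: r + 9k = 3139.697 → ⌈·⌉ = 3140
j=11: r + 10k = 3465.363666… → ⌈·⌉ = 3466
j=12: r + 11k = 3791.030333… → ⌈·⌉ = 3792
j=13: r + 12k = 4116.697 → ⌈·⌉ = 4117
j=14: r + 13k = 4442.363666… → ⌈·⌉ = 4443
j=15: r + 14k = 4768.030333… → ⌈·⌉ = 4769
j=16: r + 15k = 5093.697 → ⌈·⌉ = 5094
j=17: r + 16k = 5419.363666… → ⌈·⌉ = 5420
j=18: r + 17k = 5745.030333… → ⌈·⌉ = 5746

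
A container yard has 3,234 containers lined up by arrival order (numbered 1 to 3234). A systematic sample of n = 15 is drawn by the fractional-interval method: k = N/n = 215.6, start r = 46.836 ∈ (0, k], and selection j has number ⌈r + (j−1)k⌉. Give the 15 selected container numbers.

j=1: r + 0k = 46.836 → ⌈·⌉ = 47
j=2: r + 1k = 262.436 → ⌈·⌉ = 263
j=3: r + 2k = 478.036 → ⌈·⌉ = 479
j=4: r + 3k = 693.636 → ⌈·⌉ = 694
j=5: r + 4k = 909.236 → ⌈·⌉ = 910
j=6: r + 5k = 1124.836 → ⌈·⌉ = 1125
j=7: r + 6k = 1340.436 → ⌈·⌉ = 1341
j=8: r + 7k = 1556.036 → ⌈·⌉ = 1557
j=9: r + 8k = 1771.636 → ⌈·⌉ = 1772
j=10: r + 9k = 1987.236 → ⌈·⌉ = 1988
j=11: r + 10k = 2202.836 → ⌈·⌉ = 2203
j=12: r + 11k = 2418.436 → ⌈·⌉ = 2419
j=13: r + 12k = 2634.036 → ⌈·⌉ = 2635
j=14: r + 13k = 2849.636 → ⌈·⌉ = 2850
j=15: r + 14k = 3065.236 → ⌈·⌉ = 3066

47, 263, 479, 694, 910, 1125, 1341, 1557, 1772, 1988, 2203, 2419, 2635, 2850, 3066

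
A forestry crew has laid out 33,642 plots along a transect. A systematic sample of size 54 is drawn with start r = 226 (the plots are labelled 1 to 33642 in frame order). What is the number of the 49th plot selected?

30130

k = 33642/54 = 623
49th selection = r + (49−1)·k = 226 + 48×623 = 226 + 29904 = 30130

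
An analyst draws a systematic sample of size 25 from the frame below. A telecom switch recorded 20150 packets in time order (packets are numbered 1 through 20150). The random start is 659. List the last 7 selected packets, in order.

k = N/n = 20150/25 = 806
19th selection = 659 + 18×806 = 15167
20th: 15167 + 806 = 15973
21st: 15973 + 806 = 16779
22nd: 16779 + 806 = 17585
23rd: 17585 + 806 = 18391
24th: 18391 + 806 = 19197
25th: 19197 + 806 = 20003

15167, 15973, 16779, 17585, 18391, 19197, 20003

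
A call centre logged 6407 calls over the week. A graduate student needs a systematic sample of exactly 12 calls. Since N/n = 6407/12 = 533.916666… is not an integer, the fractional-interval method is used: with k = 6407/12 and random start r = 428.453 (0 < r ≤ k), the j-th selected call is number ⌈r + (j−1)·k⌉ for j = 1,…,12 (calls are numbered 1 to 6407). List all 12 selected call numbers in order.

j=1: r + 0k = 428.453 → ⌈·⌉ = 429
j=2: r + 1k = 962.369666… → ⌈·⌉ = 963
j=3: r + 2k = 1496.286333… → ⌈·⌉ = 1497
j=4: r + 3k = 2030.203 → ⌈·⌉ = 2031
j=5: r + 4k = 2564.119666… → ⌈·⌉ = 2565
j=6: r + 5k = 3098.036333… → ⌈·⌉ = 3099
j=7: r + 6k = 3631.953 → ⌈·⌉ = 3632
j=8: r + 7k = 4165.869666… → ⌈·⌉ = 4166
j=9: r + 8k = 4699.786333… → ⌈·⌉ = 4700
j=10: r + 9k = 5233.703 → ⌈·⌉ = 5234
j=11: r + 10k = 5767.619666… → ⌈·⌉ = 5768
j=12: r + 11k = 6301.536333… → ⌈·⌉ = 6302

429, 963, 1497, 2031, 2565, 3099, 3632, 4166, 4700, 5234, 5768, 6302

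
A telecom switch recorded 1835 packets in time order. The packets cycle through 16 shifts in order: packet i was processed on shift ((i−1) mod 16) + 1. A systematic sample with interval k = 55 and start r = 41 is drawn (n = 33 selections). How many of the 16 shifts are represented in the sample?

16

Consecutive selections differ by k = 55, so their shift numbers differ by 55 mod 16 = 7.
gcd(55, 16) = 1, so the sample visits 16/1 = 16 distinct residues mod 16.
Start 41 is shift 9; the shifts hit are 1, 2, 3, 4, 5, 6, 7, 8, 9, 10, 11, 12, 13, 14, 15, 16.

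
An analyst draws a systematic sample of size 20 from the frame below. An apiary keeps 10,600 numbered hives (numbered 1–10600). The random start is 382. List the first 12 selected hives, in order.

k = N/n = 10600/20 = 530
hive 1: 382
hive 2: 382 + 530 = 912
hive 3: 912 + 530 = 1442
hive 4: 1442 + 530 = 1972
hive 5: 1972 + 530 = 2502
hive 6: 2502 + 530 = 3032
hive 7: 3032 + 530 = 3562
hive 8: 3562 + 530 = 4092
hive 9: 4092 + 530 = 4622
hive 10: 4622 + 530 = 5152
hive 11: 5152 + 530 = 5682
hive 12: 5682 + 530 = 6212

382, 912, 1442, 1972, 2502, 3032, 3562, 4092, 4622, 5152, 5682, 6212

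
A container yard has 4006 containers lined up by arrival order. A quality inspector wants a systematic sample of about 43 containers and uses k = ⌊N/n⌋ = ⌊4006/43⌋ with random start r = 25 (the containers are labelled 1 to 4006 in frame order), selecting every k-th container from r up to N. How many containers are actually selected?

k = ⌊4006/43⌋ = 93
Achieved size = ⌊(4006 − 25)/93⌋ + 1 = ⌊3981/93⌋ + 1 = 42 + 1 = 43
(last selection: 25 + 42×93 = 3931 ≤ 4006; next would be 4024 > 4006)

43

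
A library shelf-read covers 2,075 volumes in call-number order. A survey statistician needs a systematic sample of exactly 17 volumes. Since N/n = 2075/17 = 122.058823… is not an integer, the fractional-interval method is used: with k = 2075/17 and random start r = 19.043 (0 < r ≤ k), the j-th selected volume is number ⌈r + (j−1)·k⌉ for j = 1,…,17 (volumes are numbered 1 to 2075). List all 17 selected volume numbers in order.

j=1: r + 0k = 19.043 → ⌈·⌉ = 20
j=2: r + 1k = 141.101823… → ⌈·⌉ = 142
j=3: r + 2k = 263.160647… → ⌈·⌉ = 264
j=4: r + 3k = 385.219470… → ⌈·⌉ = 386
j=5: r + 4k = 507.278294… → ⌈·⌉ = 508
j=6: r + 5k = 629.337117… → ⌈·⌉ = 630
j=7: r + 6k = 751.395941… → ⌈·⌉ = 752
j=8: r + 7k = 873.454764… → ⌈·⌉ = 874
j=9: r + 8k = 995.513588… → ⌈·⌉ = 996
j=10: r + 9k = 1117.572411… → ⌈·⌉ = 1118
j=11: r + 10k = 1239.631235… → ⌈·⌉ = 1240
j=12: r + 11k = 1361.690058… → ⌈·⌉ = 1362
j=13: r + 12k = 1483.748882… → ⌈·⌉ = 1484
j=14: r + 13k = 1605.807705… → ⌈·⌉ = 1606
j=15: r + 14k = 1727.866529… → ⌈·⌉ = 1728
j=16: r + 15k = 1849.925352… → ⌈·⌉ = 1850
j=17: r + 16k = 1971.984176… → ⌈·⌉ = 1972

20, 142, 264, 386, 508, 630, 752, 874, 996, 1118, 1240, 1362, 1484, 1606, 1728, 1850, 1972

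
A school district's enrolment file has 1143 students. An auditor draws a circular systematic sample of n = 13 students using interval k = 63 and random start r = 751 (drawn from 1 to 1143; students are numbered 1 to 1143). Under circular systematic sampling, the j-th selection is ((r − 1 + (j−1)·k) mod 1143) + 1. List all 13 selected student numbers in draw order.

Selection 1: 751
Selection 2: 751 + 63 = 814
Selection 3: 814 + 63 = 877
Selection 4: 877 + 63 = 940
Selection 5: 940 + 63 = 1003
Selection 6: 1003 + 63 = 1066
Selection 7: 1066 + 63 = 1129
Selection 8: 1129 + 63 = 1192 → 1192 − 1143 = 49
Selection 9: 49 + 63 = 112
Selection 10: 112 + 63 = 175
Selection 11: 175 + 63 = 238
Selection 12: 238 + 63 = 301
Selection 13: 301 + 63 = 364

751, 814, 877, 940, 1003, 1066, 1129, 49, 112, 175, 238, 301, 364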